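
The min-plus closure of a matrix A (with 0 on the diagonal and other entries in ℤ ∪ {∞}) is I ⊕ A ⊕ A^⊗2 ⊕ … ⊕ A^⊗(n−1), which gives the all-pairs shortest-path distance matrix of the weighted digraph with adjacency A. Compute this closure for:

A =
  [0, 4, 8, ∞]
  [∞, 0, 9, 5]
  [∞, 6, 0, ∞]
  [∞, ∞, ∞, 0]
Closure =
  [0, 4, 8, 9]
  [∞, 0, 9, 5]
  [∞, 6, 0, 11]
  [∞, ∞, ∞, 0]

This is the Floyd-Warshall all-pairs shortest-path computation. For each intermediate vertex k = 0, 1, …, 3, update dist[i][j] ← min(dist[i][j], dist[i][k] + dist[k][j]). The final matrix gives, for each (i, j), the minimum total weight of any directed path from i to j (possibly empty when i = j).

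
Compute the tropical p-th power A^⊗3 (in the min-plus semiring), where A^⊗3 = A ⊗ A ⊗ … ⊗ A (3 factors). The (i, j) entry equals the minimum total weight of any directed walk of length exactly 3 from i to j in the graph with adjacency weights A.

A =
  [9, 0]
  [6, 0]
A^⊗3 =
  [6, 0]
  [6, 0]

Each entry (A^⊗3)_ij equals the minimum over all length-3 walks i = v_0 → v_1 → … → v_3 = j of Σ_t A[v_t][v_{t+1}]. For example, for (i, j) = (0, 1) we minimise over 4 possible intermediate vertex sequences; the minimum is 0, attained along the walk 0 → 1 → 1 → 1.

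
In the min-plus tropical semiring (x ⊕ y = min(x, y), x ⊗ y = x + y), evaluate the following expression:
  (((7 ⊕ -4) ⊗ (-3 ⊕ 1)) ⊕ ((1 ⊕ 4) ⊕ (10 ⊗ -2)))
(((7 ⊕ -4) ⊗ (-3 ⊕ 1)) ⊕ ((1 ⊕ 4) ⊕ (10 ⊗ -2))) = -7

Expand innermost to outermost. Recall ⊕ takes the minimum of its arguments and ⊗ takes their sum. Working out the expression (((7 ⊕ -4) ⊗ (-3 ⊕ 1)) ⊕ ((1 ⊕ 4) ⊕ (10 ⊗ -2))) gives -7.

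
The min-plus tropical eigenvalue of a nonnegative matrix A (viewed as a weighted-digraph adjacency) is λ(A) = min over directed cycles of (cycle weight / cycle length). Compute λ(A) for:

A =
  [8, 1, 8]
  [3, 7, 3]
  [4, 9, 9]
λ(A) = 2

Enumerate directed cycles and compute their means (weight / length). Sample:
  cycle 0 → 0: weight = 8, length = 1, mean = 8/1 ≈ 8.000
  cycle 1 → 1: weight = 7, length = 1, mean = 7/1 ≈ 7.000
  cycle 2 → 2: weight = 9, length = 1, mean = 9/1 ≈ 9.000
  cycle 0 → 1 → 0: weight = 4, length = 2, mean = 4/2 ≈ 2.000
  cycle 0 → 2 → 0: weight = 12, length = 2, mean = 12/2 ≈ 6.000
  cycle 1 → 0 → 1: weight = 4, length = 2, mean = 4/2 ≈ 2.000
Minimum mean = 2.000, attained e.g. along the cycle 0 → 1 → 0 with weight 4 and length 2. So λ(A) = 4/2 = 2.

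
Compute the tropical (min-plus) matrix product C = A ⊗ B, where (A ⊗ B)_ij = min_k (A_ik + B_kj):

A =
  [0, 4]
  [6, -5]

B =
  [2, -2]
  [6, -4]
A ⊗ B =
  [2, -2]
  [1, -9]

Apply the min-plus product entry-by-entry:
  C[0][0] = min over k of (A[0][0] + B[0][0] = 0 + 2 = 2, A[0][1] + B[1][0] = 4 + 6 = 10) = 2 (attained at k = 0)
  C[0][1] = min over k of (A[0][0] + B[0][1] = 0 + -2 = -2, A[0][1] + B[1][1] = 4 + -4 = 0) = -2 (attained at k = 0)
  C[1][0] = min over k of (A[1][0] + B[0][0] = 6 + 2 = 8, A[1][1] + B[1][0] = -5 + 6 = 1) = 1 (attained at k = 1)
  C[1][1] = min over k of (A[1][0] + B[0][1] = 6 + -2 = 4, A[1][1] + B[1][1] = -5 + -4 = -9) = -9 (attained at k = 1)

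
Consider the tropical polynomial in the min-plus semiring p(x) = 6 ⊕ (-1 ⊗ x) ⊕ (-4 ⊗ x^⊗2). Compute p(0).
p(0) = -4

A tropical monomial a ⊗ x^⊗i evaluates to a + i · x. Evaluating each term at x = 0:
  Term 0 contributes 6 + 0 · 0 = 6
  Term 1 contributes -1 + 1 · 0 = -1
  Term 2 contributes -4 + 2 · 0 = -4
p(0) = ⊕ of these = min[6, -1, -4] = -4.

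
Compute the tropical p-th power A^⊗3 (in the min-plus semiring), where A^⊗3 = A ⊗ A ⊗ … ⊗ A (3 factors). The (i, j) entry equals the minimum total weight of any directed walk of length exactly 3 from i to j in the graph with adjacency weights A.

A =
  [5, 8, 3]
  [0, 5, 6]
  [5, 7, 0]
A^⊗3 =
  [8, 10, 3]
  [8, 10, 3]
  [5, 7, 0]

Each entry (A^⊗3)_ij equals the minimum over all length-3 walks i = v_0 → v_1 → … → v_3 = j of Σ_t A[v_t][v_{t+1}]. For example, for (i, j) = (0, 2) we minimise over 9 possible intermediate vertex sequences; the minimum is 3, attained along the walk 0 → 2 → 2 → 2.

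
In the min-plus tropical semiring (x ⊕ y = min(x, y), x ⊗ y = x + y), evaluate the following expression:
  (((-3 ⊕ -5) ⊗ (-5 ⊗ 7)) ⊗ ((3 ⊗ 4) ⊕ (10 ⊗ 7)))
(((-3 ⊕ -5) ⊗ (-5 ⊗ 7)) ⊗ ((3 ⊗ 4) ⊕ (10 ⊗ 7))) = 4

Expand innermost to outermost. Recall ⊕ takes the minimum of its arguments and ⊗ takes their sum. Working out the expression (((-3 ⊕ -5) ⊗ (-5 ⊗ 7)) ⊗ ((3 ⊗ 4) ⊕ (10 ⊗ 7))) gives 4.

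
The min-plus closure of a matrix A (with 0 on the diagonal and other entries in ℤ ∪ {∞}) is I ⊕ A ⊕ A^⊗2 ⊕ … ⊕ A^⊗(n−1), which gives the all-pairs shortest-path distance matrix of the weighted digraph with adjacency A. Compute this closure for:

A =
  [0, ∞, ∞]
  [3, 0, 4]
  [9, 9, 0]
Closure =
  [0, ∞, ∞]
  [3, 0, 4]
  [9, 9, 0]

This is the Floyd-Warshall all-pairs shortest-path computation. For each intermediate vertex k = 0, 1, …, 2, update dist[i][j] ← min(dist[i][j], dist[i][k] + dist[k][j]). The final matrix gives, for each (i, j), the minimum total weight of any directed path from i to j (possibly empty when i = j).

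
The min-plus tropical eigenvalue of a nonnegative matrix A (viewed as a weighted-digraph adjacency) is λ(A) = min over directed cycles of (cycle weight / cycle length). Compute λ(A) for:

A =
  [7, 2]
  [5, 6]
λ(A) = 7/2

Enumerate directed cycles and compute their means (weight / length). Sample:
  cycle 0 → 0: weight = 7, length = 1, mean = 7/1 ≈ 7.000
  cycle 1 → 1: weight = 6, length = 1, mean = 6/1 ≈ 6.000
  cycle 0 → 1 → 0: weight = 7, length = 2, mean = 7/2 ≈ 3.500
  cycle 1 → 0 → 1: weight = 7, length = 2, mean = 7/2 ≈ 3.500
Minimum mean = 3.500, attained e.g. along the cycle 0 → 1 → 0 with weight 7 and length 2. So λ(A) = 7/2 = 7/2.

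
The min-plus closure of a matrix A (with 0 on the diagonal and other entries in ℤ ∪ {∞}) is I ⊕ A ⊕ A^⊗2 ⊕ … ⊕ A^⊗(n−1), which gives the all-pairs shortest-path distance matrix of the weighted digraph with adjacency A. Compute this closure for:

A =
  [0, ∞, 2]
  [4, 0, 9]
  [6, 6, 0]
Closure =
  [0, 8, 2]
  [4, 0, 6]
  [6, 6, 0]

This is the Floyd-Warshall all-pairs shortest-path computation. For each intermediate vertex k = 0, 1, …, 2, update dist[i][j] ← min(dist[i][j], dist[i][k] + dist[k][j]). The final matrix gives, for each (i, j), the minimum total weight of any directed path from i to j (possibly empty when i = j).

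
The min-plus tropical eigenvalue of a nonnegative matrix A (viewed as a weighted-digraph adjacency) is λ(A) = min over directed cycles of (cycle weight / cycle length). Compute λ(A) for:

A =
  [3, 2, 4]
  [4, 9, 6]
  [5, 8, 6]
λ(A) = 3

Enumerate directed cycles and compute their means (weight / length). Sample:
  cycle 0 → 0: weight = 3, length = 1, mean = 3/1 ≈ 3.000
  cycle 1 → 1: weight = 9, length = 1, mean = 9/1 ≈ 9.000
  cycle 2 → 2: weight = 6, length = 1, mean = 6/1 ≈ 6.000
  cycle 0 → 1 → 0: weight = 6, length = 2, mean = 6/2 ≈ 3.000
  cycle 0 → 2 → 0: weight = 9, length = 2, mean = 9/2 ≈ 4.500
  cycle 1 → 0 → 1: weight = 6, length = 2, mean = 6/2 ≈ 3.000
Minimum mean = 3.000, attained e.g. along the cycle 0 → 0 with weight 3 and length 1. So λ(A) = 3/1 = 3.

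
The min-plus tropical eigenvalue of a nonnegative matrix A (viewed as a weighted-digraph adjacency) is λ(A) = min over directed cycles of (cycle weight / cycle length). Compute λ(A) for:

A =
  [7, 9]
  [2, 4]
λ(A) = 4

Enumerate directed cycles and compute their means (weight / length). Sample:
  cycle 0 → 0: weight = 7, length = 1, mean = 7/1 ≈ 7.000
  cycle 1 → 1: weight = 4, length = 1, mean = 4/1 ≈ 4.000
  cycle 0 → 1 → 0: weight = 11, length = 2, mean = 11/2 ≈ 5.500
  cycle 1 → 0 → 1: weight = 11, length = 2, mean = 11/2 ≈ 5.500
Minimum mean = 4.000, attained e.g. along the cycle 1 → 1 with weight 4 and length 1. So λ(A) = 4/1 = 4.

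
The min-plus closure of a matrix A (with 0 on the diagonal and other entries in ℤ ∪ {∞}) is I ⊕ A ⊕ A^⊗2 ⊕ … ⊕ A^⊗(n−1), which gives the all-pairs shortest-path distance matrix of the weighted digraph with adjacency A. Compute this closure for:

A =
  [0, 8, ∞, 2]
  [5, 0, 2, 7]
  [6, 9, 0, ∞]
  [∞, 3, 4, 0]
Closure =
  [0, 5, 6, 2]
  [5, 0, 2, 7]
  [6, 9, 0, 8]
  [8, 3, 4, 0]

This is the Floyd-Warshall all-pairs shortest-path computation. For each intermediate vertex k = 0, 1, …, 3, update dist[i][j] ← min(dist[i][j], dist[i][k] + dist[k][j]). The final matrix gives, for each (i, j), the minimum total weight of any directed path from i to j (possibly empty when i = j).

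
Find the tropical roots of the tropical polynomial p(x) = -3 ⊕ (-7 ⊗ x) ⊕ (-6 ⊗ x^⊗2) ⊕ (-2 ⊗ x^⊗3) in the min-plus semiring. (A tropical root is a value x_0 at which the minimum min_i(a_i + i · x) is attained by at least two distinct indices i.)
Roots: {-4, -1, 4}

Each tropical root is a break point of the lower envelope of the lines y = a_i + i · x (there are 4 lines, with slopes 0, 1, ..., 3). Only the lines that attain the minimum somewhere contribute to roots; other lines are dominated. Here the surviving (envelope) indices are i = 3, i = 2, i = 1, i = 0.
Intersections between consecutive envelope lines give the roots: for adjacent envelope indices i < j the intersection is x = (a_i − a_j) / (j − i). Reading off the sorted break points: {-4, -1, 4}.
Verification: at each break x_0, at least two indices attain the minimum of min_i(a_i + i · x_0).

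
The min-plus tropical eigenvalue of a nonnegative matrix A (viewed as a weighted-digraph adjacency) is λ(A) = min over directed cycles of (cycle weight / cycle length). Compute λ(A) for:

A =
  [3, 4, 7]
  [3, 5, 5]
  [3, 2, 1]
λ(A) = 1

Enumerate directed cycles and compute their means (weight / length). Sample:
  cycle 0 → 0: weight = 3, length = 1, mean = 3/1 ≈ 3.000
  cycle 1 → 1: weight = 5, length = 1, mean = 5/1 ≈ 5.000
  cycle 2 → 2: weight = 1, length = 1, mean = 1/1 ≈ 1.000
  cycle 0 → 1 → 0: weight = 7, length = 2, mean = 7/2 ≈ 3.500
  cycle 0 → 2 → 0: weight = 10, length = 2, mean = 10/2 ≈ 5.000
  cycle 1 → 0 → 1: weight = 7, length = 2, mean = 7/2 ≈ 3.500
Minimum mean = 1.000, attained e.g. along the cycle 2 → 2 with weight 1 and length 1. So λ(A) = 1/1 = 1.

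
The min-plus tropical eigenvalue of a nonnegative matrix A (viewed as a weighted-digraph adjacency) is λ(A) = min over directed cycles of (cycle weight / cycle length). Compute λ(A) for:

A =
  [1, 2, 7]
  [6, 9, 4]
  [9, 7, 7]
λ(A) = 1

Enumerate directed cycles and compute their means (weight / length). Sample:
  cycle 0 → 0: weight = 1, length = 1, mean = 1/1 ≈ 1.000
  cycle 1 → 1: weight = 9, length = 1, mean = 9/1 ≈ 9.000
  cycle 2 → 2: weight = 7, length = 1, mean = 7/1 ≈ 7.000
  cycle 0 → 1 → 0: weight = 8, length = 2, mean = 8/2 ≈ 4.000
  cycle 0 → 2 → 0: weight = 16, length = 2, mean = 16/2 ≈ 8.000
  cycle 1 → 0 → 1: weight = 8, length = 2, mean = 8/2 ≈ 4.000
Minimum mean = 1.000, attained e.g. along the cycle 0 → 0 with weight 1 and length 1. So λ(A) = 1/1 = 1.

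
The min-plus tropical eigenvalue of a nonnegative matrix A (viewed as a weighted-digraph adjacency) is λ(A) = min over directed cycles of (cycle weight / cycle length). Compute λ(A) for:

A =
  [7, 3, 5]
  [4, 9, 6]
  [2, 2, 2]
λ(A) = 2

Enumerate directed cycles and compute their means (weight / length). Sample:
  cycle 0 → 0: weight = 7, length = 1, mean = 7/1 ≈ 7.000
  cycle 1 → 1: weight = 9, length = 1, mean = 9/1 ≈ 9.000
  cycle 2 → 2: weight = 2, length = 1, mean = 2/1 ≈ 2.000
  cycle 0 → 1 → 0: weight = 7, length = 2, mean = 7/2 ≈ 3.500
  cycle 0 → 2 → 0: weight = 7, length = 2, mean = 7/2 ≈ 3.500
  cycle 1 → 0 → 1: weight = 7, length = 2, mean = 7/2 ≈ 3.500
Minimum mean = 2.000, attained e.g. along the cycle 2 → 2 with weight 2 and length 1. So λ(A) = 2/1 = 2.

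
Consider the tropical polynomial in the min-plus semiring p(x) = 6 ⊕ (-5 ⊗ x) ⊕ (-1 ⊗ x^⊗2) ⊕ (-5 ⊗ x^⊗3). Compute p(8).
p(8) = 3

A tropical monomial a ⊗ x^⊗i evaluates to a + i · x. Evaluating each term at x = 8:
  Term 0 contributes 6 + 0 · 8 = 6
  Term 1 contributes -5 + 1 · 8 = 3
  Term 2 contributes -1 + 2 · 8 = 15
  Term 3 contributes -5 + 3 · 8 = 19
p(8) = ⊕ of these = min[6, 3, 15, 19] = 3.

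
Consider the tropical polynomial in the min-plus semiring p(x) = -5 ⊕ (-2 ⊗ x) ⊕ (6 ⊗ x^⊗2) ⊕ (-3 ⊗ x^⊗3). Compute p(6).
p(6) = -5

A tropical monomial a ⊗ x^⊗i evaluates to a + i · x. Evaluating each term at x = 6:
  Term 0 contributes -5 + 0 · 6 = -5
  Term 1 contributes -2 + 1 · 6 = 4
  Term 2 contributes 6 + 2 · 6 = 18
  Term 3 contributes -3 + 3 · 6 = 15
p(6) = ⊕ of these = min[-5, 4, 18, 15] = -5.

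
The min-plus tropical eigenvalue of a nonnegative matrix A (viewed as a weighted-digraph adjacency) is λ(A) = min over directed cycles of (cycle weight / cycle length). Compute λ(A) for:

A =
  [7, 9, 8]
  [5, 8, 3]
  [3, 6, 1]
λ(A) = 1

Enumerate directed cycles and compute their means (weight / length). Sample:
  cycle 0 → 0: weight = 7, length = 1, mean = 7/1 ≈ 7.000
  cycle 1 → 1: weight = 8, length = 1, mean = 8/1 ≈ 8.000
  cycle 2 → 2: weight = 1, length = 1, mean = 1/1 ≈ 1.000
  cycle 0 → 1 → 0: weight = 14, length = 2, mean = 14/2 ≈ 7.000
  cycle 0 → 2 → 0: weight = 11, length = 2, mean = 11/2 ≈ 5.500
  cycle 1 → 0 → 1: weight = 14, length = 2, mean = 14/2 ≈ 7.000
Minimum mean = 1.000, attained e.g. along the cycle 2 → 2 with weight 1 and length 1. So λ(A) = 1/1 = 1.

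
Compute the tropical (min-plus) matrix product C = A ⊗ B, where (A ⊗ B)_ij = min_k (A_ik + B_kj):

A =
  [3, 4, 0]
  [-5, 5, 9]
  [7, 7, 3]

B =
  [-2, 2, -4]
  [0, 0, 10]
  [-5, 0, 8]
A ⊗ B =
  [-5, 0, -1]
  [-7, -3, -9]
  [-2, 3, 3]

Apply the min-plus product entry-by-entry:
  C[0][0] = min over k of (A[0][0] + B[0][0] = 3 + -2 = 1, A[0][1] + B[1][0] = 4 + 0 = 4, A[0][2] + B[2][0] = 0 + -5 = -5) = -5 (attained at k = 2)
  C[0][1] = min over k of (A[0][0] + B[0][1] = 3 + 2 = 5, A[0][1] + B[1][1] = 4 + 0 = 4, A[0][2] + B[2][1] = 0 + 0 = 0) = 0 (attained at k = 2)
  C[0][2] = min over k of (A[0][0] + B[0][2] = 3 + -4 = -1, A[0][1] + B[1][2] = 4 + 10 = 14, A[0][2] + B[2][2] = 0 + 8 = 8) = -1 (attained at k = 0)
  C[1][0] = min over k of (A[1][0] + B[0][0] = -5 + -2 = -7, A[1][1] + B[1][0] = 5 + 0 = 5, A[1][2] + B[2][0] = 9 + -5 = 4) = -7 (attained at k = 0)
  C[1][1] = min over k of (A[1][0] + B[0][1] = -5 + 2 = -3, A[1][1] + B[1][1] = 5 + 0 = 5, A[1][2] + B[2][1] = 9 + 0 = 9) = -3 (attained at k = 0)
  C[1][2] = min over k of (A[1][0] + B[0][2] = -5 + -4 = -9, A[1][1] + B[1][2] = 5 + 10 = 15, A[1][2] + B[2][2] = 9 + 8 = 17) = -9 (attained at k = 0)
  C[2][0] = min over k of (A[2][0] + B[0][0] = 7 + -2 = 5, A[2][1] + B[1][0] = 7 + 0 = 7, A[2][2] + B[2][0] = 3 + -5 = -2) = -2 (attained at k = 2)
  C[2][1] = min over k of (A[2][0] + B[0][1] = 7 + 2 = 9, A[2][1] + B[1][1] = 7 + 0 = 7, A[2][2] + B[2][1] = 3 + 0 = 3) = 3 (attained at k = 2)
  C[2][2] = min over k of (A[2][0] + B[0][2] = 7 + -4 = 3, A[2][1] + B[1][2] = 7 + 10 = 17, A[2][2] + B[2][2] = 3 + 8 = 11) = 3 (attained at k = 0)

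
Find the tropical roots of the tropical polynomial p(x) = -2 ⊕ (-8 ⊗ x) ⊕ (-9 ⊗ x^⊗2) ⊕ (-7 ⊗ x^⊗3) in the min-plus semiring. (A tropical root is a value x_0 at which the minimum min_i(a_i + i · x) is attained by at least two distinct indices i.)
Roots: {-2, 1, 6}

Each tropical root is a break point of the lower envelope of the lines y = a_i + i · x (there are 4 lines, with slopes 0, 1, ..., 3). Only the lines that attain the minimum somewhere contribute to roots; other lines are dominated. Here the surviving (envelope) indices are i = 3, i = 2, i = 1, i = 0.
Intersections between consecutive envelope lines give the roots: for adjacent envelope indices i < j the intersection is x = (a_i − a_j) / (j − i). Reading off the sorted break points: {-2, 1, 6}.
Verification: at each break x_0, at least two indices attain the minimum of min_i(a_i + i · x_0).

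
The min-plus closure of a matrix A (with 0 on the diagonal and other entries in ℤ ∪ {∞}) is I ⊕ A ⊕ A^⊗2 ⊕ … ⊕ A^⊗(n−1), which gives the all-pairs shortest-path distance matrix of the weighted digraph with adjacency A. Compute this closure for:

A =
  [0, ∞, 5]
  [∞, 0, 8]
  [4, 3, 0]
Closure =
  [0, 8, 5]
  [12, 0, 8]
  [4, 3, 0]

This is the Floyd-Warshall all-pairs shortest-path computation. For each intermediate vertex k = 0, 1, …, 2, update dist[i][j] ← min(dist[i][j], dist[i][k] + dist[k][j]). The final matrix gives, for each (i, j), the minimum total weight of any directed path from i to j (possibly empty when i = j).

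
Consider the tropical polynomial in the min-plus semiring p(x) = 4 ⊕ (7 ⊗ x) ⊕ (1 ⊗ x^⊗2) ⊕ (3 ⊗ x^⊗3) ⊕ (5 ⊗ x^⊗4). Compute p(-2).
p(-2) = -3

A tropical monomial a ⊗ x^⊗i evaluates to a + i · x. Evaluating each term at x = -2:
  Term 0 contributes 4 + 0 · -2 = 4
  Term 1 contributes 7 + 1 · -2 = 5
  Term 2 contributes 1 + 2 · -2 = -3
  Term 3 contributes 3 + 3 · -2 = -3
  Term 4 contributes 5 + 4 · -2 = -3
p(-2) = ⊕ of these = min[4, 5, -3, -3, -3] = -3.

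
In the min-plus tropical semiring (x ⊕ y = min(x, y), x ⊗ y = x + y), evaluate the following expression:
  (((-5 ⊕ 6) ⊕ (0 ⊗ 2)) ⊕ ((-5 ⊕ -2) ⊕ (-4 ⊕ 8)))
(((-5 ⊕ 6) ⊕ (0 ⊗ 2)) ⊕ ((-5 ⊕ -2) ⊕ (-4 ⊕ 8))) = -5

Expand innermost to outermost. Recall ⊕ takes the minimum of its arguments and ⊗ takes their sum. Working out the expression (((-5 ⊕ 6) ⊕ (0 ⊗ 2)) ⊕ ((-5 ⊕ -2) ⊕ (-4 ⊕ 8))) gives -5.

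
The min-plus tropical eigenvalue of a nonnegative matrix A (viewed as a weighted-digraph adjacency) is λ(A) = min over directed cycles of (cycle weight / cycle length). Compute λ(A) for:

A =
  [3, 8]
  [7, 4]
λ(A) = 3

Enumerate directed cycles and compute their means (weight / length). Sample:
  cycle 0 → 0: weight = 3, length = 1, mean = 3/1 ≈ 3.000
  cycle 1 → 1: weight = 4, length = 1, mean = 4/1 ≈ 4.000
  cycle 0 → 1 → 0: weight = 15, length = 2, mean = 15/2 ≈ 7.500
  cycle 1 → 0 → 1: weight = 15, length = 2, mean = 15/2 ≈ 7.500
Minimum mean = 3.000, attained e.g. along the cycle 0 → 0 with weight 3 and length 1. So λ(A) = 3/1 = 3.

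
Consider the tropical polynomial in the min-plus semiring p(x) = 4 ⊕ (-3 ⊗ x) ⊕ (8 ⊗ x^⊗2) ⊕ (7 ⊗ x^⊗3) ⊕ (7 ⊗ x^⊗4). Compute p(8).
p(8) = 4

A tropical monomial a ⊗ x^⊗i evaluates to a + i · x. Evaluating each term at x = 8:
  Term 0 contributes 4 + 0 · 8 = 4
  Term 1 contributes -3 + 1 · 8 = 5
  Term 2 contributes 8 + 2 · 8 = 24
  Term 3 contributes 7 + 3 · 8 = 31
  Term 4 contributes 7 + 4 · 8 = 39
p(8) = ⊕ of these = min[4, 5, 24, 31, 39] = 4.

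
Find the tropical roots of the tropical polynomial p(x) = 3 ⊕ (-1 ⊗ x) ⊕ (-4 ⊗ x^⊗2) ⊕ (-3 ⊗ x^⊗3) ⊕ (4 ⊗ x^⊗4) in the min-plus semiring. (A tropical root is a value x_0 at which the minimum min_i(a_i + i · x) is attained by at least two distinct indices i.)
Roots: {-7, -1, 3, 4}

Each tropical root is a break point of the lower envelope of the lines y = a_i + i · x (there are 5 lines, with slopes 0, 1, ..., 4). Only the lines that attain the minimum somewhere contribute to roots; other lines are dominated. Here the surviving (envelope) indices are i = 4, i = 3, i = 2, i = 1, i = 0.
Intersections between consecutive envelope lines give the roots: for adjacent envelope indices i < j the intersection is x = (a_i − a_j) / (j − i). Reading off the sorted break points: {-7, -1, 3, 4}.
Verification: at each break x_0, at least two indices attain the minimum of min_i(a_i + i · x_0).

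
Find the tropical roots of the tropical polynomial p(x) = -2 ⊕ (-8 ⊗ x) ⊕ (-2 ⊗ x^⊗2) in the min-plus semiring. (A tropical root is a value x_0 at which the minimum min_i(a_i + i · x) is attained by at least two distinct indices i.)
Roots: {-6, 6}

Each tropical root is a break point of the lower envelope of the lines y = a_i + i · x (there are 3 lines, with slopes 0, 1, ..., 2). Only the lines that attain the minimum somewhere contribute to roots; other lines are dominated. Here the surviving (envelope) indices are i = 2, i = 1, i = 0.
Intersections between consecutive envelope lines give the roots: for adjacent envelope indices i < j the intersection is x = (a_i − a_j) / (j − i). Reading off the sorted break points: {-6, 6}.
Verification: at each break x_0, at least two indices attain the minimum of min_i(a_i + i · x_0).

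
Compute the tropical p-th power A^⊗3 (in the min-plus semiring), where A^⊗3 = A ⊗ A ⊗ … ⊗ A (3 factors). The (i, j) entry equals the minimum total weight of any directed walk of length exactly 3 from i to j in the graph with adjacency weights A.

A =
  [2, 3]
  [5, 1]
A^⊗3 =
  [6, 5]
  [7, 3]

Each entry (A^⊗3)_ij equals the minimum over all length-3 walks i = v_0 → v_1 → … → v_3 = j of Σ_t A[v_t][v_{t+1}]. For example, for (i, j) = (0, 1) we minimise over 4 possible intermediate vertex sequences; the minimum is 5, attained along the walk 0 → 1 → 1 → 1.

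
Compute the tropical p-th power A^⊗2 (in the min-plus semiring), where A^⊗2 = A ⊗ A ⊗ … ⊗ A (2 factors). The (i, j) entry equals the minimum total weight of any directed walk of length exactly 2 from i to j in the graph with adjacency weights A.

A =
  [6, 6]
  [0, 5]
A^⊗2 =
  [6, 11]
  [5, 6]

Each entry (A^⊗2)_ij equals the minimum over all length-2 walks i = v_0 → v_1 → … → v_2 = j of Σ_t A[v_t][v_{t+1}]. For example, for (i, j) = (0, 1) we minimise over 2 possible intermediate vertex sequences; the minimum is 11, attained along the walk 0 → 1 → 1.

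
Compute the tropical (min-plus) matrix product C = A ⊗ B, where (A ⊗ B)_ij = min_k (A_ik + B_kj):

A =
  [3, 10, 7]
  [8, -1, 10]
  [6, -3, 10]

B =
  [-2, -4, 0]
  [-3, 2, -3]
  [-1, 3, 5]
A ⊗ B =
  [1, -1, 3]
  [-4, 1, -4]
  [-6, -1, -6]

Apply the min-plus product entry-by-entry:
  C[0][0] = min over k of (A[0][0] + B[0][0] = 3 + -2 = 1, A[0][1] + B[1][0] = 10 + -3 = 7, A[0][2] + B[2][0] = 7 + -1 = 6) = 1 (attained at k = 0)
  C[0][1] = min over k of (A[0][0] + B[0][1] = 3 + -4 = -1, A[0][1] + B[1][1] = 10 + 2 = 12, A[0][2] + B[2][1] = 7 + 3 = 10) = -1 (attained at k = 0)
  C[0][2] = min over k of (A[0][0] + B[0][2] = 3 + 0 = 3, A[0][1] + B[1][2] = 10 + -3 = 7, A[0][2] + B[2][2] = 7 + 5 = 12) = 3 (attained at k = 0)
  C[1][0] = min over k of (A[1][0] + B[0][0] = 8 + -2 = 6, A[1][1] + B[1][0] = -1 + -3 = -4, A[1][2] + B[2][0] = 10 + -1 = 9) = -4 (attained at k = 1)
  C[1][1] = min over k of (A[1][0] + B[0][1] = 8 + -4 = 4, A[1][1] + B[1][1] = -1 + 2 = 1, A[1][2] + B[2][1] = 10 + 3 = 13) = 1 (attained at k = 1)
  C[1][2] = min over k of (A[1][0] + B[0][2] = 8 + 0 = 8, A[1][1] + B[1][2] = -1 + -3 = -4, A[1][2] + B[2][2] = 10 + 5 = 15) = -4 (attained at k = 1)
  C[2][0] = min over k of (A[2][0] + B[0][0] = 6 + -2 = 4, A[2][1] + B[1][0] = -3 + -3 = -6, A[2][2] + B[2][0] = 10 + -1 = 9) = -6 (attained at k = 1)
  C[2][1] = min over k of (A[2][0] + B[0][1] = 6 + -4 = 2, A[2][1] + B[1][1] = -3 + 2 = -1, A[2][2] + B[2][1] = 10 + 3 = 13) = -1 (attained at k = 1)
  C[2][2] = min over k of (A[2][0] + B[0][2] = 6 + 0 = 6, A[2][1] + B[1][2] = -3 + -3 = -6, A[2][2] + B[2][2] = 10 + 5 = 15) = -6 (attained at k = 1)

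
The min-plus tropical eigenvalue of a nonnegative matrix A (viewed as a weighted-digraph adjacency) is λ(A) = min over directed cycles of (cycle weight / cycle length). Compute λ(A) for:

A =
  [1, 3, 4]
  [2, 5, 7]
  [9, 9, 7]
λ(A) = 1

Enumerate directed cycles and compute their means (weight / length). Sample:
  cycle 0 → 0: weight = 1, length = 1, mean = 1/1 ≈ 1.000
  cycle 1 → 1: weight = 5, length = 1, mean = 5/1 ≈ 5.000
  cycle 2 → 2: weight = 7, length = 1, mean = 7/1 ≈ 7.000
  cycle 0 → 1 → 0: weight = 5, length = 2, mean = 5/2 ≈ 2.500
  cycle 0 → 2 → 0: weight = 13, length = 2, mean = 13/2 ≈ 6.500
  cycle 1 → 0 → 1: weight = 5, length = 2, mean = 5/2 ≈ 2.500
Minimum mean = 1.000, attained e.g. along the cycle 0 → 0 with weight 1 and length 1. So λ(A) = 1/1 = 1.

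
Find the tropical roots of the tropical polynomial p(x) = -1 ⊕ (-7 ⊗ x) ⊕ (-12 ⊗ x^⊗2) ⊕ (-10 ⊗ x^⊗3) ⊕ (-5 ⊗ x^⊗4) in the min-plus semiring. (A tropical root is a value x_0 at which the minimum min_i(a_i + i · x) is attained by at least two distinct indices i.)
Roots: {-5, -2, 5, 6}

Each tropical root is a break point of the lower envelope of the lines y = a_i + i · x (there are 5 lines, with slopes 0, 1, ..., 4). Only the lines that attain the minimum somewhere contribute to roots; other lines are dominated. Here the surviving (envelope) indices are i = 4, i = 3, i = 2, i = 1, i = 0.
Intersections between consecutive envelope lines give the roots: for adjacent envelope indices i < j the intersection is x = (a_i − a_j) / (j − i). Reading off the sorted break points: {-5, -2, 5, 6}.
Verification: at each break x_0, at least two indices attain the minimum of min_i(a_i + i · x_0).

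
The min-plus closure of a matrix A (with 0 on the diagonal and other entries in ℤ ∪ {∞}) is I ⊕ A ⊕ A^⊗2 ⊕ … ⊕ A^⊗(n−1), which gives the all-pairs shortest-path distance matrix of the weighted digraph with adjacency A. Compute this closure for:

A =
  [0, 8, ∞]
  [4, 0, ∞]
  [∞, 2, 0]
Closure =
  [0, 8, ∞]
  [4, 0, ∞]
  [6, 2, 0]

This is the Floyd-Warshall all-pairs shortest-path computation. For each intermediate vertex k = 0, 1, …, 2, update dist[i][j] ← min(dist[i][j], dist[i][k] + dist[k][j]). The final matrix gives, for each (i, j), the minimum total weight of any directed path from i to j (possibly empty when i = j).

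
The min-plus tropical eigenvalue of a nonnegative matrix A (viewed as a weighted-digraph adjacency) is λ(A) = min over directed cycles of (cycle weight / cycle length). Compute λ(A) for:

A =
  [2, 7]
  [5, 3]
λ(A) = 2

Enumerate directed cycles and compute their means (weight / length). Sample:
  cycle 0 → 0: weight = 2, length = 1, mean = 2/1 ≈ 2.000
  cycle 1 → 1: weight = 3, length = 1, mean = 3/1 ≈ 3.000
  cycle 0 → 1 → 0: weight = 12, length = 2, mean = 12/2 ≈ 6.000
  cycle 1 → 0 → 1: weight = 12, length = 2, mean = 12/2 ≈ 6.000
Minimum mean = 2.000, attained e.g. along the cycle 0 → 0 with weight 2 and length 1. So λ(A) = 2/1 = 2.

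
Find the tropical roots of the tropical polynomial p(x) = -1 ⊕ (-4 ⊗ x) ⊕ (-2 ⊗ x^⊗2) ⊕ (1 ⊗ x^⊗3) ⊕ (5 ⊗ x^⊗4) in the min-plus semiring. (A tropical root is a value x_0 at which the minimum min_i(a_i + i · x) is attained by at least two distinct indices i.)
Roots: {-4, -3, -2, 3}

Each tropical root is a break point of the lower envelope of the lines y = a_i + i · x (there are 5 lines, with slopes 0, 1, ..., 4). Only the lines that attain the minimum somewhere contribute to roots; other lines are dominated. Here the surviving (envelope) indices are i = 4, i = 3, i = 2, i = 1, i = 0.
Intersections between consecutive envelope lines give the roots: for adjacent envelope indices i < j the intersection is x = (a_i − a_j) / (j − i). Reading off the sorted break points: {-4, -3, -2, 3}.
Verification: at each break x_0, at least two indices attain the minimum of min_i(a_i + i · x_0).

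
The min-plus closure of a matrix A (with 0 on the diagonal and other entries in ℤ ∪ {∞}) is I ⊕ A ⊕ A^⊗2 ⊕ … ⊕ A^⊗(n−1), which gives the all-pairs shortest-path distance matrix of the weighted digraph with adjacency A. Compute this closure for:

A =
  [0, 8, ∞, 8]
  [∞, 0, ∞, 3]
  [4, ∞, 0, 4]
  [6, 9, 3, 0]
Closure =
  [0, 8, 11, 8]
  [9, 0, 6, 3]
  [4, 12, 0, 4]
  [6, 9, 3, 0]

This is the Floyd-Warshall all-pairs shortest-path computation. For each intermediate vertex k = 0, 1, …, 3, update dist[i][j] ← min(dist[i][j], dist[i][k] + dist[k][j]). The final matrix gives, for each (i, j), the minimum total weight of any directed path from i to j (possibly empty when i = j).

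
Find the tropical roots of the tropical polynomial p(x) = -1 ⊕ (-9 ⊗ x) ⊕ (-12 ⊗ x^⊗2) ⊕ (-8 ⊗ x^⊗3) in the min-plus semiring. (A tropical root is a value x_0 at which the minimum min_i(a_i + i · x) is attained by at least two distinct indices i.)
Roots: {-4, 3, 8}

Each tropical root is a break point of the lower envelope of the lines y = a_i + i · x (there are 4 lines, with slopes 0, 1, ..., 3). Only the lines that attain the minimum somewhere contribute to roots; other lines are dominated. Here the surviving (envelope) indices are i = 3, i = 2, i = 1, i = 0.
Intersections between consecutive envelope lines give the roots: for adjacent envelope indices i < j the intersection is x = (a_i − a_j) / (j − i). Reading off the sorted break points: {-4, 3, 8}.
Verification: at each break x_0, at least two indices attain the minimum of min_i(a_i + i · x_0).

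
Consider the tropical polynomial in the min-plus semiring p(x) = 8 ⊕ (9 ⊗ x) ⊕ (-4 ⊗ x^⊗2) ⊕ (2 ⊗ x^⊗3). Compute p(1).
p(1) = -2

A tropical monomial a ⊗ x^⊗i evaluates to a + i · x. Evaluating each term at x = 1:
  Term 0 contributes 8 + 0 · 1 = 8
  Term 1 contributes 9 + 1 · 1 = 10
  Term 2 contributes -4 + 2 · 1 = -2
  Term 3 contributes 2 + 3 · 1 = 5
p(1) = ⊕ of these = min[8, 10, -2, 5] = -2.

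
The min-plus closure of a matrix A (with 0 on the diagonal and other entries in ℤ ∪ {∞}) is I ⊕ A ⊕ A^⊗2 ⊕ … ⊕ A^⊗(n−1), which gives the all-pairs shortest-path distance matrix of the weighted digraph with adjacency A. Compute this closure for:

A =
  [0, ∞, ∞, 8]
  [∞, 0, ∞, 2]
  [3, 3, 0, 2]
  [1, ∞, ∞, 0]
Closure =
  [0, ∞, ∞, 8]
  [3, 0, ∞, 2]
  [3, 3, 0, 2]
  [1, ∞, ∞, 0]

This is the Floyd-Warshall all-pairs shortest-path computation. For each intermediate vertex k = 0, 1, …, 3, update dist[i][j] ← min(dist[i][j], dist[i][k] + dist[k][j]). The final matrix gives, for each (i, j), the minimum total weight of any directed path from i to j (possibly empty when i = j).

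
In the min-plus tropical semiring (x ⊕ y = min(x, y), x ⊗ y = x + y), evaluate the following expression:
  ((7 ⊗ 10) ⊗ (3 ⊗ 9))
((7 ⊗ 10) ⊗ (3 ⊗ 9)) = 29

Expand innermost to outermost. Recall ⊕ takes the minimum of its arguments and ⊗ takes their sum. Working out the expression ((7 ⊗ 10) ⊗ (3 ⊗ 9)) gives 29.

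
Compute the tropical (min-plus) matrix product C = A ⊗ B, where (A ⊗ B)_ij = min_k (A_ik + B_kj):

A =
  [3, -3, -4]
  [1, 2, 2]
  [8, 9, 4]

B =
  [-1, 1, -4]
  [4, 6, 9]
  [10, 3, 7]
A ⊗ B =
  [1, -1, -1]
  [0, 2, -3]
  [7, 7, 4]

Apply the min-plus product entry-by-entry:
  C[0][0] = min over k of (A[0][0] + B[0][0] = 3 + -1 = 2, A[0][1] + B[1][0] = -3 + 4 = 1, A[0][2] + B[2][0] = -4 + 10 = 6) = 1 (attained at k = 1)
  C[0][1] = min over k of (A[0][0] + B[0][1] = 3 + 1 = 4, A[0][1] + B[1][1] = -3 + 6 = 3, A[0][2] + B[2][1] = -4 + 3 = -1) = -1 (attained at k = 2)
  C[0][2] = min over k of (A[0][0] + B[0][2] = 3 + -4 = -1, A[0][1] + B[1][2] = -3 + 9 = 6, A[0][2] + B[2][2] = -4 + 7 = 3) = -1 (attained at k = 0)
  C[1][0] = min over k of (A[1][0] + B[0][0] = 1 + -1 = 0, A[1][1] + B[1][0] = 2 + 4 = 6, A[1][2] + B[2][0] = 2 + 10 = 12) = 0 (attained at k = 0)
  C[1][1] = min over k of (A[1][0] + B[0][1] = 1 + 1 = 2, A[1][1] + B[1][1] = 2 + 6 = 8, A[1][2] + B[2][1] = 2 + 3 = 5) = 2 (attained at k = 0)
  C[1][2] = min over k of (A[1][0] + B[0][2] = 1 + -4 = -3, A[1][1] + B[1][2] = 2 + 9 = 11, A[1][2] + B[2][2] = 2 + 7 = 9) = -3 (attained at k = 0)
  C[2][0] = min over k of (A[2][0] + B[0][0] = 8 + -1 = 7, A[2][1] + B[1][0] = 9 + 4 = 13, A[2][2] + B[2][0] = 4 + 10 = 14) = 7 (attained at k = 0)
  C[2][1] = min over k of (A[2][0] + B[0][1] = 8 + 1 = 9, A[2][1] + B[1][1] = 9 + 6 = 15, A[2][2] + B[2][1] = 4 + 3 = 7) = 7 (attained at k = 2)
  C[2][2] = min over k of (A[2][0] + B[0][2] = 8 + -4 = 4, A[2][1] + B[1][2] = 9 + 9 = 18, A[2][2] + B[2][2] = 4 + 7 = 11) = 4 (attained at k = 0)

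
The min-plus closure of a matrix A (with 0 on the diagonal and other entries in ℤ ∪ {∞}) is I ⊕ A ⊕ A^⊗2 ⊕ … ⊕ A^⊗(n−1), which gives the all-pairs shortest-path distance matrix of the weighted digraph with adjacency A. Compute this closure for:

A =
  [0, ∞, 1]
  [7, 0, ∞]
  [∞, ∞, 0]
Closure =
  [0, ∞, 1]
  [7, 0, 8]
  [∞, ∞, 0]

This is the Floyd-Warshall all-pairs shortest-path computation. For each intermediate vertex k = 0, 1, …, 2, update dist[i][j] ← min(dist[i][j], dist[i][k] + dist[k][j]). The final matrix gives, for each (i, j), the minimum total weight of any directed path from i to j (possibly empty when i = j).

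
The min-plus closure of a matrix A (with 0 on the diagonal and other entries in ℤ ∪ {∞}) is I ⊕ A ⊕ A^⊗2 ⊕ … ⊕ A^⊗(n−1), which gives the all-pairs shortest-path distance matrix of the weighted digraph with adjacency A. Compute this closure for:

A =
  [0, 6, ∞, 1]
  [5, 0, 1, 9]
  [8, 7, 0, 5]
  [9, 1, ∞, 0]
Closure =
  [0, 2, 3, 1]
  [5, 0, 1, 6]
  [8, 6, 0, 5]
  [6, 1, 2, 0]

This is the Floyd-Warshall all-pairs shortest-path computation. For each intermediate vertex k = 0, 1, …, 3, update dist[i][j] ← min(dist[i][j], dist[i][k] + dist[k][j]). The final matrix gives, for each (i, j), the minimum total weight of any directed path from i to j (possibly empty when i = j).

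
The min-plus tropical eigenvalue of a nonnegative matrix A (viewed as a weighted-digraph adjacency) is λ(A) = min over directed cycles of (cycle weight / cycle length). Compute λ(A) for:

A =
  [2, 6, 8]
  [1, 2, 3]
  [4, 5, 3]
λ(A) = 2

Enumerate directed cycles and compute their means (weight / length). Sample:
  cycle 0 → 0: weight = 2, length = 1, mean = 2/1 ≈ 2.000
  cycle 1 → 1: weight = 2, length = 1, mean = 2/1 ≈ 2.000
  cycle 2 → 2: weight = 3, length = 1, mean = 3/1 ≈ 3.000
  cycle 0 → 1 → 0: weight = 7, length = 2, mean = 7/2 ≈ 3.500
  cycle 0 → 2 → 0: weight = 12, length = 2, mean = 12/2 ≈ 6.000
  cycle 1 → 0 → 1: weight = 7, length = 2, mean = 7/2 ≈ 3.500
Minimum mean = 2.000, attained e.g. along the cycle 0 → 0 with weight 2 and length 1. So λ(A) = 2/1 = 2.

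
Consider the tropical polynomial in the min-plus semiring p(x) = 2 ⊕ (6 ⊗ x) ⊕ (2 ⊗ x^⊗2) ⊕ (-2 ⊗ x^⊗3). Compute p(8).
p(8) = 2

A tropical monomial a ⊗ x^⊗i evaluates to a + i · x. Evaluating each term at x = 8:
  Term 0 contributes 2 + 0 · 8 = 2
  Term 1 contributes 6 + 1 · 8 = 14
  Term 2 contributes 2 + 2 · 8 = 18
  Term 3 contributes -2 + 3 · 8 = 22
p(8) = ⊕ of these = min[2, 14, 18, 22] = 2.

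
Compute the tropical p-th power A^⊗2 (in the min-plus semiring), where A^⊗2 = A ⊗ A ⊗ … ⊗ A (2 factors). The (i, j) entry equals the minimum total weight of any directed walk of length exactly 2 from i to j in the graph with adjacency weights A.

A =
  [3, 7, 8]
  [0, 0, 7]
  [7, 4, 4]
A^⊗2 =
  [6, 7, 11]
  [0, 0, 7]
  [4, 4, 8]

Each entry (A^⊗2)_ij equals the minimum over all length-2 walks i = v_0 → v_1 → … → v_2 = j of Σ_t A[v_t][v_{t+1}]. For example, for (i, j) = (0, 2) we minimise over 3 possible intermediate vertex sequences; the minimum is 11, attained along the walk 0 → 0 → 2.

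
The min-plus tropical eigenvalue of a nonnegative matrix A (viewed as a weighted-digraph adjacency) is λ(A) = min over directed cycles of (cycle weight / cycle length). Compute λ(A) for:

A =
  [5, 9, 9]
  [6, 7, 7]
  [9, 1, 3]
λ(A) = 3

Enumerate directed cycles and compute their means (weight / length). Sample:
  cycle 0 → 0: weight = 5, length = 1, mean = 5/1 ≈ 5.000
  cycle 1 → 1: weight = 7, length = 1, mean = 7/1 ≈ 7.000
  cycle 2 → 2: weight = 3, length = 1, mean = 3/1 ≈ 3.000
  cycle 0 → 1 → 0: weight = 15, length = 2, mean = 15/2 ≈ 7.500
  cycle 0 → 2 → 0: weight = 18, length = 2, mean = 18/2 ≈ 9.000
  cycle 1 → 0 → 1: weight = 15, length = 2, mean = 15/2 ≈ 7.500
Minimum mean = 3.000, attained e.g. along the cycle 2 → 2 with weight 3 and length 1. So λ(A) = 3/1 = 3.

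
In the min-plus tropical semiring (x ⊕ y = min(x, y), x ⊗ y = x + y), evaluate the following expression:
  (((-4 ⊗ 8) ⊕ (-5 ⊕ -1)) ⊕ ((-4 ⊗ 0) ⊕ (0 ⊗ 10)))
(((-4 ⊗ 8) ⊕ (-5 ⊕ -1)) ⊕ ((-4 ⊗ 0) ⊕ (0 ⊗ 10))) = -5

Expand innermost to outermost. Recall ⊕ takes the minimum of its arguments and ⊗ takes their sum. Working out the expression (((-4 ⊗ 8) ⊕ (-5 ⊕ -1)) ⊕ ((-4 ⊗ 0) ⊕ (0 ⊗ 10))) gives -5.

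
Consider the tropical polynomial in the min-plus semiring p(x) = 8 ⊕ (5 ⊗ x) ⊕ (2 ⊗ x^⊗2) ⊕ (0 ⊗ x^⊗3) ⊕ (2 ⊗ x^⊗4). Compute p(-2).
p(-2) = -6

A tropical monomial a ⊗ x^⊗i evaluates to a + i · x. Evaluating each term at x = -2:
  Term 0 contributes 8 + 0 · -2 = 8
  Term 1 contributes 5 + 1 · -2 = 3
  Term 2 contributes 2 + 2 · -2 = -2
  Term 3 contributes 0 + 3 · -2 = -6
  Term 4 contributes 2 + 4 · -2 = -6
p(-2) = ⊕ of these = min[8, 3, -2, -6, -6] = -6.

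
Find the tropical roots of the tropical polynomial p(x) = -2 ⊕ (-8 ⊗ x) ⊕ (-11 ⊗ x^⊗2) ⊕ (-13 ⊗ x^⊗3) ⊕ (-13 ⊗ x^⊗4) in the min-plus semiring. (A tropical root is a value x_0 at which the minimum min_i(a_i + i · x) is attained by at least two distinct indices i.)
Roots: {0, 2, 3, 6}

Each tropical root is a break point of the lower envelope of the lines y = a_i + i · x (there are 5 lines, with slopes 0, 1, ..., 4). Only the lines that attain the minimum somewhere contribute to roots; other lines are dominated. Here the surviving (envelope) indices are i = 4, i = 3, i = 2, i = 1, i = 0.
Intersections between consecutive envelope lines give the roots: for adjacent envelope indices i < j the intersection is x = (a_i − a_j) / (j − i). Reading off the sorted break points: {0, 2, 3, 6}.
Verification: at each break x_0, at least two indices attain the minimum of min_i(a_i + i · x_0).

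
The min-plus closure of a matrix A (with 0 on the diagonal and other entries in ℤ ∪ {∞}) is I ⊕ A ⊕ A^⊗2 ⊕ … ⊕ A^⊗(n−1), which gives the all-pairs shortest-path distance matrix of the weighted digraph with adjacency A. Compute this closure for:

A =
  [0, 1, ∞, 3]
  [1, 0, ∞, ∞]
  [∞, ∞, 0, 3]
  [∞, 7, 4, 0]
Closure =
  [0, 1, 7, 3]
  [1, 0, 8, 4]
  [11, 10, 0, 3]
  [8, 7, 4, 0]

This is the Floyd-Warshall all-pairs shortest-path computation. For each intermediate vertex k = 0, 1, …, 3, update dist[i][j] ← min(dist[i][j], dist[i][k] + dist[k][j]). The final matrix gives, for each (i, j), the minimum total weight of any directed path from i to j (possibly empty when i = j).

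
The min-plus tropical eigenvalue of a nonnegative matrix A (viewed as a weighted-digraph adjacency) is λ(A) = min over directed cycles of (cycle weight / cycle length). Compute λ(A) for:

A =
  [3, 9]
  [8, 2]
λ(A) = 2

Enumerate directed cycles and compute their means (weight / length). Sample:
  cycle 0 → 0: weight = 3, length = 1, mean = 3/1 ≈ 3.000
  cycle 1 → 1: weight = 2, length = 1, mean = 2/1 ≈ 2.000
  cycle 0 → 1 → 0: weight = 17, length = 2, mean = 17/2 ≈ 8.500
  cycle 1 → 0 → 1: weight = 17, length = 2, mean = 17/2 ≈ 8.500
Minimum mean = 2.000, attained e.g. along the cycle 1 → 1 with weight 2 and length 1. So λ(A) = 2/1 = 2.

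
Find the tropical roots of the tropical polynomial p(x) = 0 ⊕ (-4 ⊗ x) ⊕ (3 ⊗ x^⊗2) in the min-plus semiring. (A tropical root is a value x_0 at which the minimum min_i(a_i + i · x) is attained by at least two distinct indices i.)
Roots: {-7, 4}

Each tropical root is a break point of the lower envelope of the lines y = a_i + i · x (there are 3 lines, with slopes 0, 1, ..., 2). Only the lines that attain the minimum somewhere contribute to roots; other lines are dominated. Here the surviving (envelope) indices are i = 2, i = 1, i = 0.
Intersections between consecutive envelope lines give the roots: for adjacent envelope indices i < j the intersection is x = (a_i − a_j) / (j − i). Reading off the sorted break points: {-7, 4}.
Verification: at each break x_0, at least two indices attain the minimum of min_i(a_i + i · x_0).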